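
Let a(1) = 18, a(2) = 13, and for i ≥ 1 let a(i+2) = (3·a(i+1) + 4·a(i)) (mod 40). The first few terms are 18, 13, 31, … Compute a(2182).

Computing terms: a(1) = 18; a(2) = 13; a(3) = 31; a(4) = 25; a(5) = 39; a(6) = 17; a(7) = 7; a(8) = 9; a(9) = 15; a(10) = 1; a(11) = 23; a(12) = 33; a(13) = 31; a(14) = 25.
Since (a(13), a(14)) = (a(3), a(4)) = (31, 25) (two consecutive terms determine the rest), the sequence is eventually periodic: after a pre-period of length 2 it cycles with period 10.
For i ≥ 3, a(i) depends only on (i - 3) mod 10. (2182 - 3) mod 10 = 9, so a(2182) = a(12) = 33.

33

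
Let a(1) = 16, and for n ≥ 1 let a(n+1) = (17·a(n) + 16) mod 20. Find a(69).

Listing terms: a(1) = 16, a(2) = 8, a(3) = 12, a(4) = 0, a(5) = 16.
Since a(5) = a(1) = 16, the sequence is periodic with period 4.
(69 - 1) mod 4 = 0, so a(69) = a(1) = 16.

16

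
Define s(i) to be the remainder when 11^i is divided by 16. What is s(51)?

3

s(0) = 1; s(1) = 11; s(2) = 9; s(3) = 3; s(4) = 1.
Since s(4) = s(0) = 1, the sequence is periodic with period 4.
So s(51) = s(0 + ((51-0) mod 4)) = s(3) = 3.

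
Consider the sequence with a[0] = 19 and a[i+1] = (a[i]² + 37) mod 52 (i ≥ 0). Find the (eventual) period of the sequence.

6

Computing terms: a[0] = 19, a[1] = 34, a[2] = 49, a[3] = 46, a[4] = 21, a[5] = 10, a[6] = 33, a[7] = 34.
Since a[7] = a[1] = 34, the sequence is eventually periodic: after a pre-period of length 1 it cycles with period 6.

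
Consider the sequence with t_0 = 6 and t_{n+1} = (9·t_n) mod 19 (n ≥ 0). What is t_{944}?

Listing terms: t_0 = 6; t_1 = 16; t_2 = 11; t_3 = 4; t_4 = 17; t_5 = 1; t_6 = 9; t_7 = 5; t_8 = 7; t_9 = 6.
The sequence repeats with period 9.
So t_{944} = t_{0 + ((944-0) mod 9)} = t_8 = 7.

7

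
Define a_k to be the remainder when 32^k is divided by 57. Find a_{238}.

4

We have a_1 = 32,  a_2 = 55,  a_3 = 50,  a_4 = 4,  a_5 = 14,  a_6 = 49,  a_7 = 29,  a_8 = 16,  a_9 = 56,  a_{10} = 25,  a_{11} = 2,  a_{12} = 7,  a_{13} = 53,  a_{14} = 43,  a_{15} = 8,  a_{16} = 28,  a_{17} = 41,  a_{18} = 1,  a_{19} = 32.
The sequence repeats with period 18.
So a_{238} = a_{1 + ((238-1) mod 18)} = a_4 = 4.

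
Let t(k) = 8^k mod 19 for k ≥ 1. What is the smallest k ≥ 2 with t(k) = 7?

t(1) = 8,  t(2) = 7,  t(3) = 18,  t(4) = 11,  t(5) = 12,  t(6) = 1,  t(7) = 8.
Since t(7) = t(1) = 8, the sequence is periodic with period 6.
The value 7 first appears (with k ≥ 2) at t(2).

2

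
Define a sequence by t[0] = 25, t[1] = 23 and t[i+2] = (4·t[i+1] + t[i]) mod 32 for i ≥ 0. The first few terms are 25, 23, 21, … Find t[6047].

We have t[0] = 25, t[1] = 23, t[2] = 21, t[3] = 11, t[4] = 1, t[5] = 15, t[6] = 29, t[7] = 3, t[8] = 9, t[9] = 7, t[10] = 5, t[11] = 27, t[12] = 17, t[13] = 31, t[14] = 13, t[15] = 19, t[16] = 25, t[17] = 23.
The sequence repeats with period 16.
So t[6047] = t[0 + ((6047-0) mod 16)] = t[15] = 19.

19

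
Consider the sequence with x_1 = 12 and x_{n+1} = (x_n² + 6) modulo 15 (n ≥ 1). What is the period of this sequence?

x_1 = 12; x_2 = 0; x_3 = 6; x_4 = 12.
Since x_4 = x_1 = 12, the sequence is periodic with period 3.

3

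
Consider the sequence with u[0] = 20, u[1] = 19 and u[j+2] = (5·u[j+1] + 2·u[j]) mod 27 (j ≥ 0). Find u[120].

11

Listing terms: u[0] = 20,  u[1] = 19,  u[2] = 0,  u[3] = 11,  u[4] = 1,  u[5] = 0,  u[6] = 2,  u[7] = 10,  u[8] = 0,  u[9] = 20,  u[10] = 19.
The sequence repeats with period 9.
(120 - 0) mod 9 = 3, so u[120] = u[3] = 11.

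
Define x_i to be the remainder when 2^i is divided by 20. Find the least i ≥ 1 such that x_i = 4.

2

Computing terms: x_0 = 1, x_1 = 2, x_2 = 4, x_3 = 8, x_4 = 16, x_5 = 12, x_6 = 4.
Since x_6 = x_2 = 4, the sequence is eventually periodic: after a pre-period of length 2 it cycles with period 4.
The value 4 first appears (with i ≥ 1) at x_2.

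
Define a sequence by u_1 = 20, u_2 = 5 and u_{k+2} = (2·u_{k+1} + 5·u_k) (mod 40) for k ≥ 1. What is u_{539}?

30

u_1 = 20, u_2 = 5, u_3 = 30, u_4 = 5, u_5 = 0, u_6 = 25, u_7 = 10, u_8 = 25, u_9 = 20, u_{10} = 5.
The sequence repeats with period 8.
So u_{539} = u_{1 + ((539-1) mod 8)} = u_3 = 30.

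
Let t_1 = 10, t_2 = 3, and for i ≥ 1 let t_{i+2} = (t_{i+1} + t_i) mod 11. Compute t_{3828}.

9

Listing terms: t_1 = 10, t_2 = 3, t_3 = 2, t_4 = 5, t_5 = 7, t_6 = 1, t_7 = 8, t_8 = 9, t_9 = 6, t_{10} = 4, t_{11} = 10, t_{12} = 3.
The sequence repeats with period 10.
So t_{3828} = t_{1 + ((3828-1) mod 10)} = t_8 = 9.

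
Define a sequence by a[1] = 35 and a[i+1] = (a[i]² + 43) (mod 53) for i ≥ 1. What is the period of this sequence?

Listing terms: a[1] = 35, a[2] = 49, a[3] = 6, a[4] = 26, a[5] = 30, a[6] = 42, a[7] = 5, a[8] = 15, a[9] = 3, a[10] = 52, a[11] = 44, a[12] = 18, a[13] = 49.
Since a[13] = a[2] = 49, the sequence is eventually periodic: after a pre-period of length 1 it cycles with period 11.

11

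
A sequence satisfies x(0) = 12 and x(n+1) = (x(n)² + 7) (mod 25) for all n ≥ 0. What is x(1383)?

16

Computing terms: x(0) = 12, x(1) = 1, x(2) = 8, x(3) = 21, x(4) = 23, x(5) = 11, x(6) = 3, x(7) = 16, x(8) = 13, x(9) = 1.
Since x(9) = x(1) = 1, the sequence is eventually periodic: after a pre-period of length 1 it cycles with period 8.
For n ≥ 1, x(n) depends only on (n - 1) mod 8. (1383 - 1) mod 8 = 6, so x(1383) = x(7) = 16.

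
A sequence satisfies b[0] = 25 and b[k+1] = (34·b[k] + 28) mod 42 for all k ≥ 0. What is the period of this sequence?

Computing terms: b[0] = 25,  b[1] = 38,  b[2] = 18,  b[3] = 10,  b[4] = 32,  b[5] = 24,  b[6] = 4,  b[7] = 38.
Since b[7] = b[1] = 38, the sequence is eventually periodic: after a pre-period of length 1 it cycles with period 6.

6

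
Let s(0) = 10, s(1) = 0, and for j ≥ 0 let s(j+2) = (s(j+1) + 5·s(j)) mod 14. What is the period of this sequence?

21

Listing terms: s(0) = 10; s(1) = 0; s(2) = 8; s(3) = 8; s(4) = 6; s(5) = 4; s(6) = 6; s(7) = 12; s(8) = 0; s(9) = 4; s(10) = 4; s(11) = 10; s(12) = 2; s(13) = 10; s(14) = 6; s(15) = 0; s(16) = 2; s(17) = 2; s(18) = 12; s(19) = 8; s(20) = 12; s(21) = 10; s(22) = 0.
The sequence repeats with period 21.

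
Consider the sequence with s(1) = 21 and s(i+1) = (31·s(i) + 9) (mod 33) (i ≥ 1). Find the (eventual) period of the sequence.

5

We have s(1) = 21, s(2) = 0, s(3) = 9, s(4) = 24, s(5) = 27, s(6) = 21.
The sequence repeats with period 5.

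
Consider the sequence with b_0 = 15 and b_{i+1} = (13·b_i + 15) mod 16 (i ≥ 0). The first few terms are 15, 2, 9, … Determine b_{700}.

11

b_0 = 15, b_1 = 2, b_2 = 9, b_3 = 4, b_4 = 3, b_5 = 6, b_6 = 13, b_7 = 8, b_8 = 7, b_9 = 10, b_{10} = 1, b_{11} = 12, b_{12} = 11, b_{13} = 14, b_{14} = 5, b_{15} = 0, b_{16} = 15.
Since b_{16} = b_0 = 15, the sequence is periodic with period 16.
So b_{700} = b_{0 + ((700-0) mod 16)} = b_{12} = 11.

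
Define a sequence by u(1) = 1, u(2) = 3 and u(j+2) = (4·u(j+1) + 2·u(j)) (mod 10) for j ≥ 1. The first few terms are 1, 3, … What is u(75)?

We have u(1) = 1, u(2) = 3, u(3) = 4, u(4) = 2, u(5) = 6, u(6) = 8, u(7) = 4, u(8) = 2.
Since (u(7), u(8)) = (u(3), u(4)) = (4, 2) (two consecutive terms determine the rest), the sequence is eventually periodic: after a pre-period of length 2 it cycles with period 4.
For j ≥ 3, u(j) depends only on (j - 3) mod 4. (75 - 3) mod 4 = 0, so u(75) = u(3) = 4.

4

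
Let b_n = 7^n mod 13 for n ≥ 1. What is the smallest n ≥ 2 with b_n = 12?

6

Computing terms: b_1 = 7; b_2 = 10; b_3 = 5; b_4 = 9; b_5 = 11; b_6 = 12; b_7 = 6; b_8 = 3; b_9 = 8; b_{10} = 4; b_{11} = 2; b_{12} = 1; b_{13} = 7.
The sequence repeats with period 12.
The value 12 first appears (with n ≥ 2) at b_6.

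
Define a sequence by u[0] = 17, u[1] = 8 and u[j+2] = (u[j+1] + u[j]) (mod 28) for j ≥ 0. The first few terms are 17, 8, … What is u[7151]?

Listing terms: u[0] = 17; u[1] = 8; u[2] = 25; u[3] = 5; u[4] = 2; u[5] = 7; u[6] = 9; u[7] = 16; u[8] = 25; u[9] = 13; u[10] = 10; u[11] = 23; u[12] = 5; u[13] = 0; u[14] = 5; u[15] = 5; u[16] = 10; u[17] = 15; u[18] = 25; u[19] = 12; u[20] = 9; u[21] = 21; u[22] = 2; u[23] = 23; u[24] = 25; u[25] = 20; u[26] = 17; u[27] = 9; u[28] = 26; u[29] = 7; u[30] = 5; u[31] = 12; u[32] = 17; u[33] = 1; u[34] = 18; u[35] = 19; u[36] = 9; u[37] = 0; u[38] = 9; u[39] = 9; u[40] = 18; u[41] = 27; u[42] = 17; u[43] = 16; u[44] = 5; u[45] = 21; u[46] = 26; u[47] = 19; u[48] = 17; u[49] = 8.
The sequence repeats with period 48.
So u[7151] = u[0 + ((7151-0) mod 48)] = u[47] = 19.

19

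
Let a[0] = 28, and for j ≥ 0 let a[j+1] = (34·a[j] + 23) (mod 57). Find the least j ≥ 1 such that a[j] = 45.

Listing terms: a[0] = 28; a[1] = 6; a[2] = 56; a[3] = 46; a[4] = 48; a[5] = 2; a[6] = 34; a[7] = 39; a[8] = 38; a[9] = 4; a[10] = 45; a[11] = 14; a[12] = 43; a[13] = 3; a[14] = 11; a[15] = 55; a[16] = 12; a[17] = 32; a[18] = 28.
Since a[18] = a[0] = 28, the sequence is periodic with period 18.
The value 45 first appears (with j ≥ 1) at a[10].

10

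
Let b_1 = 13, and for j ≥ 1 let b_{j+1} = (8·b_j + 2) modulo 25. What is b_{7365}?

18

We have b_1 = 13, b_2 = 6, b_3 = 0, b_4 = 2, b_5 = 18, b_6 = 21, b_7 = 20, b_8 = 12, b_9 = 23, b_{10} = 11, b_{11} = 15, b_{12} = 22, b_{13} = 3, b_{14} = 1, b_{15} = 10, b_{16} = 7, b_{17} = 8, b_{18} = 16, b_{19} = 5, b_{20} = 17, b_{21} = 13.
Since b_{21} = b_1 = 13, the sequence is periodic with period 20.
(7365 - 1) mod 20 = 4, so b_{7365} = b_5 = 18.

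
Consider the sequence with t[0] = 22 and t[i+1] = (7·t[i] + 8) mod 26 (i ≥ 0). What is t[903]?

20

Listing terms: t[0] = 22,  t[1] = 6,  t[2] = 24,  t[3] = 20,  t[4] = 18,  t[5] = 4,  t[6] = 10,  t[7] = 0,  t[8] = 8,  t[9] = 12,  t[10] = 14,  t[11] = 2,  t[12] = 22.
Since t[12] = t[0] = 22, the sequence is periodic with period 12.
So t[903] = t[0 + ((903-0) mod 12)] = t[3] = 20.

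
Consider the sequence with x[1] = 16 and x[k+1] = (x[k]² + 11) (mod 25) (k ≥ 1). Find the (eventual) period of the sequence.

3

Listing terms: x[1] = 16; x[2] = 17; x[3] = 0; x[4] = 11; x[5] = 7; x[6] = 10; x[7] = 11.
Since x[7] = x[4] = 11, the sequence is eventually periodic: after a pre-period of length 3 it cycles with period 3.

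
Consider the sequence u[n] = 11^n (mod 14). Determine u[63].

1

We have u[1] = 11, u[2] = 9, u[3] = 1, u[4] = 11.
Since u[4] = u[1] = 11, the sequence is periodic with period 3.
(63 - 1) mod 3 = 2, so u[63] = u[3] = 1.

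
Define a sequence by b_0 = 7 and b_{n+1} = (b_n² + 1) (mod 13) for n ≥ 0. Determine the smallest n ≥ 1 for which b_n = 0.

3

We have b_0 = 7,  b_1 = 11,  b_2 = 5,  b_3 = 0,  b_4 = 1,  b_5 = 2,  b_6 = 5.
Since b_6 = b_2 = 5, the sequence is eventually periodic: after a pre-period of length 2 it cycles with period 4.
The value 0 first appears (with n ≥ 1) at b_3.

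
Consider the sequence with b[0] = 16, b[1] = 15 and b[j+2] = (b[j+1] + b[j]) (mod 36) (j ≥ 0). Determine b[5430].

20

Listing terms: b[0] = 16,  b[1] = 15,  b[2] = 31,  b[3] = 10,  b[4] = 5,  b[5] = 15,  b[6] = 20,  b[7] = 35,  b[8] = 19,  b[9] = 18,  b[10] = 1,  b[11] = 19,  b[12] = 20,  b[13] = 3,  b[14] = 23,  b[15] = 26,  b[16] = 13,  b[17] = 3,  b[18] = 16,  b[19] = 19,  b[20] = 35,  b[21] = 18,  b[22] = 17,  b[23] = 35,  b[24] = 16,  b[25] = 15.
Since (b[24], b[25]) = (b[0], b[1]) = (16, 15) (two consecutive terms determine the rest), the sequence is periodic with period 24.
(5430 - 0) mod 24 = 6, so b[5430] = b[6] = 20.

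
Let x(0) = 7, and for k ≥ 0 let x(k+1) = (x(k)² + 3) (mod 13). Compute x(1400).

We have x(0) = 7, x(1) = 0, x(2) = 3, x(3) = 12, x(4) = 4, x(5) = 6, x(6) = 0.
Since x(6) = x(1) = 0, the sequence is eventually periodic: after a pre-period of length 1 it cycles with period 5.
For k ≥ 1, x(k) depends only on (k - 1) mod 5. (1400 - 1) mod 5 = 4, so x(1400) = x(5) = 6.

6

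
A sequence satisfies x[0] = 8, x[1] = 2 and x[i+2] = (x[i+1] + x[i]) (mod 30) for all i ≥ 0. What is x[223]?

12

Listing terms: x[0] = 8; x[1] = 2; x[2] = 10; x[3] = 12; x[4] = 22; x[5] = 4; x[6] = 26; x[7] = 0; x[8] = 26; x[9] = 26; x[10] = 22; x[11] = 18; x[12] = 10; x[13] = 28; x[14] = 8; x[15] = 6; x[16] = 14; x[17] = 20; x[18] = 4; x[19] = 24; x[20] = 28; x[21] = 22; x[22] = 20; x[23] = 12; x[24] = 2; x[25] = 14; x[26] = 16; x[27] = 0; x[28] = 16; x[29] = 16; x[30] = 2; x[31] = 18; x[32] = 20; x[33] = 8; x[34] = 28; x[35] = 6; x[36] = 4; x[37] = 10; x[38] = 14; x[39] = 24; x[40] = 8; x[41] = 2.
Since (x[40], x[41]) = (x[0], x[1]) = (8, 2) (two consecutive terms determine the rest), the sequence is periodic with period 40.
So x[223] = x[0 + ((223-0) mod 40)] = x[23] = 12.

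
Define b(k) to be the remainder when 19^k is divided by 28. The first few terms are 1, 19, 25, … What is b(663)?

27

b(0) = 1, b(1) = 19, b(2) = 25, b(3) = 27, b(4) = 9, b(5) = 3, b(6) = 1.
The sequence repeats with period 6.
(663 - 0) mod 6 = 3, so b(663) = b(3) = 27.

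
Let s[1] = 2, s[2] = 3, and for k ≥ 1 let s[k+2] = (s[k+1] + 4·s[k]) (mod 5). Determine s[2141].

Computing terms: s[1] = 2, s[2] = 3, s[3] = 1, s[4] = 3, s[5] = 2, s[6] = 4, s[7] = 2, s[8] = 3.
The sequence repeats with period 6.
(2141 - 1) mod 6 = 4, so s[2141] = s[5] = 2.

2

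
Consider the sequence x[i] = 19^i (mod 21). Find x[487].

19

Computing terms: x[0] = 1,  x[1] = 19,  x[2] = 4,  x[3] = 13,  x[4] = 16,  x[5] = 10,  x[6] = 1.
Since x[6] = x[0] = 1, the sequence is periodic with period 6.
So x[487] = x[0 + ((487-0) mod 6)] = x[1] = 19.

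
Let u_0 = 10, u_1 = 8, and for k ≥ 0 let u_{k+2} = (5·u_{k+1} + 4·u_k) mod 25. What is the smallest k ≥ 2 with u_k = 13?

Computing terms: u_0 = 10, u_1 = 8, u_2 = 5, u_3 = 7, u_4 = 5, u_5 = 3, u_6 = 10, u_7 = 12, u_8 = 0, u_9 = 23, u_{10} = 15, u_{11} = 17, u_{12} = 20, u_{13} = 18, u_{14} = 20, u_{15} = 22, u_{16} = 15, u_{17} = 13, u_{18} = 0, u_{19} = 2, u_{20} = 10, u_{21} = 8.
Since (u_{20}, u_{21}) = (u_0, u_1) = (10, 8) (two consecutive terms determine the rest), the sequence is periodic with period 20.
The value 13 first appears (with k ≥ 2) at u_{17}.

17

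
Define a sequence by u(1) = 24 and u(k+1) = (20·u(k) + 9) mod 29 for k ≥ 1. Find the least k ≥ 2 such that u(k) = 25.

2

We have u(1) = 24; u(2) = 25; u(3) = 16; u(4) = 10; u(5) = 6; u(6) = 13; u(7) = 8; u(8) = 24.
The sequence repeats with period 7.
The value 25 first appears (with k ≥ 2) at u(2).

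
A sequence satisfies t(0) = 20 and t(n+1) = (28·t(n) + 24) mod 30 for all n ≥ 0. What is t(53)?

14

We have t(0) = 20; t(1) = 14; t(2) = 26; t(3) = 2; t(4) = 20.
Since t(4) = t(0) = 20, the sequence is periodic with period 4.
(53 - 0) mod 4 = 1, so t(53) = t(1) = 14.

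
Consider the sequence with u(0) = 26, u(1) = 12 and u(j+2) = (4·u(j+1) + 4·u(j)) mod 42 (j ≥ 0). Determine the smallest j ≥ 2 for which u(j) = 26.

We have u(0) = 26, u(1) = 12, u(2) = 26, u(3) = 26, u(4) = 40, u(5) = 12, u(6) = 40, u(7) = 40, u(8) = 26, u(9) = 12.
The sequence repeats with period 8.
The value 26 first appears (with j ≥ 2) at u(2).

2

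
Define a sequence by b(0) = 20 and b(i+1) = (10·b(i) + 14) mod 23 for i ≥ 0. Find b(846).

b(0) = 20, b(1) = 7, b(2) = 15, b(3) = 3, b(4) = 21, b(5) = 17, b(6) = 0, b(7) = 14, b(8) = 16, b(9) = 13, b(10) = 6, b(11) = 5, b(12) = 18, b(13) = 10, b(14) = 22, b(15) = 4, b(16) = 8, b(17) = 2, b(18) = 11, b(19) = 9, b(20) = 12, b(21) = 19, b(22) = 20.
The sequence repeats with period 22.
So b(846) = b(0 + ((846-0) mod 22)) = b(10) = 6.

6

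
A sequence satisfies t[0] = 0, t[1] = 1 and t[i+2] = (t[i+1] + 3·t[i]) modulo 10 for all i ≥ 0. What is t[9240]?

0

t[0] = 0; t[1] = 1; t[2] = 1; t[3] = 4; t[4] = 7; t[5] = 9; t[6] = 0; t[7] = 7; t[8] = 7; t[9] = 8; t[10] = 9; t[11] = 3; t[12] = 0; t[13] = 9; t[14] = 9; t[15] = 6; t[16] = 3; t[17] = 1; t[18] = 0; t[19] = 3; t[20] = 3; t[21] = 2; t[22] = 1; t[23] = 7; t[24] = 0; t[25] = 1.
Since (t[24], t[25]) = (t[0], t[1]) = (0, 1) (two consecutive terms determine the rest), the sequence is periodic with period 24.
(9240 - 0) mod 24 = 0, so t[9240] = t[0] = 0.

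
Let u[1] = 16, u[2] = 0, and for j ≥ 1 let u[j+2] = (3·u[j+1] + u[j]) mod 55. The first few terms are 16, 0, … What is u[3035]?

5

Computing terms: u[1] = 16; u[2] = 0; u[3] = 16; u[4] = 48; u[5] = 50; u[6] = 33; u[7] = 39; u[8] = 40; u[9] = 49; u[10] = 22; u[11] = 5; u[12] = 37; u[13] = 6; u[14] = 0; u[15] = 6; u[16] = 18; u[17] = 5; u[18] = 33; u[19] = 49; u[20] = 15; u[21] = 39; u[22] = 22; u[23] = 50; u[24] = 7; u[25] = 16; u[26] = 0.
Since (u[25], u[26]) = (u[1], u[2]) = (16, 0) (two consecutive terms determine the rest), the sequence is periodic with period 24.
So u[3035] = u[1 + ((3035-1) mod 24)] = u[11] = 5.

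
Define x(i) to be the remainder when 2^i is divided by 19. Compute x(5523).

12

x(1) = 2,  x(2) = 4,  x(3) = 8,  x(4) = 16,  x(5) = 13,  x(6) = 7,  x(7) = 14,  x(8) = 9,  x(9) = 18,  x(10) = 17,  x(11) = 15,  x(12) = 11,  x(13) = 3,  x(14) = 6,  x(15) = 12,  x(16) = 5,  x(17) = 10,  x(18) = 1,  x(19) = 2.
Since x(19) = x(1) = 2, the sequence is periodic with period 18.
So x(5523) = x(1 + ((5523-1) mod 18)) = x(15) = 12.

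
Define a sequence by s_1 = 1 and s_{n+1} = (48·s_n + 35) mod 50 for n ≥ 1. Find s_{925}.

We have s_1 = 1; s_2 = 33; s_3 = 19; s_4 = 47; s_5 = 41; s_6 = 3; s_7 = 29; s_8 = 27; s_9 = 31; s_{10} = 23; s_{11} = 39; s_{12} = 7; s_{13} = 21; s_{14} = 43; s_{15} = 49; s_{16} = 37; s_{17} = 11; s_{18} = 13; s_{19} = 9; s_{20} = 17; s_{21} = 1.
The sequence repeats with period 20.
(925 - 1) mod 20 = 4, so s_{925} = s_5 = 41.

41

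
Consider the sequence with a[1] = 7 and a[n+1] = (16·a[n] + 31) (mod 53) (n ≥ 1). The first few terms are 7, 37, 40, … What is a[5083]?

25

Computing terms: a[1] = 7, a[2] = 37, a[3] = 40, a[4] = 35, a[5] = 8, a[6] = 0, a[7] = 31, a[8] = 50, a[9] = 36, a[10] = 24, a[11] = 44, a[12] = 46, a[13] = 25, a[14] = 7.
The sequence repeats with period 13.
So a[5083] = a[1 + ((5083-1) mod 13)] = a[13] = 25.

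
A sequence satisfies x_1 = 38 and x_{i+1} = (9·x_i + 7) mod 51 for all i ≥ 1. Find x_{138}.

x_1 = 38; x_2 = 43; x_3 = 37; x_4 = 34; x_5 = 7; x_6 = 19; x_7 = 25; x_8 = 28; x_9 = 4; x_{10} = 43.
Since x_{10} = x_2 = 43, the sequence is eventually periodic: after a pre-period of length 1 it cycles with period 8.
For i ≥ 2, x_i depends only on (i - 2) mod 8. (138 - 2) mod 8 = 0, so x_{138} = x_2 = 43.

43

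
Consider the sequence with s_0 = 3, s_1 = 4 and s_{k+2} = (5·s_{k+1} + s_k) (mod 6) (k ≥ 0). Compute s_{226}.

Listing terms: s_0 = 3, s_1 = 4, s_2 = 5, s_3 = 5, s_4 = 0, s_5 = 5, s_6 = 1, s_7 = 4, s_8 = 3, s_9 = 1, s_{10} = 2, s_{11} = 5, s_{12} = 3, s_{13} = 2, s_{14} = 1, s_{15} = 1, s_{16} = 0, s_{17} = 1, s_{18} = 5, s_{19} = 2, s_{20} = 3, s_{21} = 5, s_{22} = 4, s_{23} = 1, s_{24} = 3, s_{25} = 4.
Since (s_{24}, s_{25}) = (s_0, s_1) = (3, 4) (two consecutive terms determine the rest), the sequence is periodic with period 24.
(226 - 0) mod 24 = 10, so s_{226} = s_{10} = 2.

2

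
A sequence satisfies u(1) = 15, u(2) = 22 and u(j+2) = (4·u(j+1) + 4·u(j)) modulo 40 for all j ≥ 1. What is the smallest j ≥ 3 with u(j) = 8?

Computing terms: u(1) = 15; u(2) = 22; u(3) = 28; u(4) = 0; u(5) = 32; u(6) = 8; u(7) = 0; u(8) = 32.
Since (u(7), u(8)) = (u(4), u(5)) = (0, 32) (two consecutive terms determine the rest), the sequence is eventually periodic: after a pre-period of length 3 it cycles with period 3.
The value 8 first appears (with j ≥ 3) at u(6).

6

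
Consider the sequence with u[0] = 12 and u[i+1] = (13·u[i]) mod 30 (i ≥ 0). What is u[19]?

Computing terms: u[0] = 12; u[1] = 6; u[2] = 18; u[3] = 24; u[4] = 12.
The sequence repeats with period 4.
So u[19] = u[0 + ((19-0) mod 4)] = u[3] = 24.

24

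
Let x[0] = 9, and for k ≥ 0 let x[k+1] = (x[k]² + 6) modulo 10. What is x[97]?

7

We have x[0] = 9; x[1] = 7; x[2] = 5; x[3] = 1; x[4] = 7.
Since x[4] = x[1] = 7, the sequence is eventually periodic: after a pre-period of length 1 it cycles with period 3.
For k ≥ 1, x[k] depends only on (k - 1) mod 3. (97 - 1) mod 3 = 0, so x[97] = x[1] = 7.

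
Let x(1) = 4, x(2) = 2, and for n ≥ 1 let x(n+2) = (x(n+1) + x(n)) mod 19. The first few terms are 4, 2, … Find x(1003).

17

Computing terms: x(1) = 4,  x(2) = 2,  x(3) = 6,  x(4) = 8,  x(5) = 14,  x(6) = 3,  x(7) = 17,  x(8) = 1,  x(9) = 18,  x(10) = 0,  x(11) = 18,  x(12) = 18,  x(13) = 17,  x(14) = 16,  x(15) = 14,  x(16) = 11,  x(17) = 6,  x(18) = 17,  x(19) = 4,  x(20) = 2.
The sequence repeats with period 18.
(1003 - 1) mod 18 = 12, so x(1003) = x(13) = 17.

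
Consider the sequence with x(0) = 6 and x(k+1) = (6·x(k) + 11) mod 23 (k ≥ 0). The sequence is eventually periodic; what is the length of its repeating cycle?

11

Computing terms: x(0) = 6; x(1) = 1; x(2) = 17; x(3) = 21; x(4) = 22; x(5) = 5; x(6) = 18; x(7) = 4; x(8) = 12; x(9) = 14; x(10) = 3; x(11) = 6.
Since x(11) = x(0) = 6, the sequence is periodic with period 11.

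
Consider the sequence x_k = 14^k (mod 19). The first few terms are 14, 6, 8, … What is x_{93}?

8

x_1 = 14; x_2 = 6; x_3 = 8; x_4 = 17; x_5 = 10; x_6 = 7; x_7 = 3; x_8 = 4; x_9 = 18; x_{10} = 5; x_{11} = 13; x_{12} = 11; x_{13} = 2; x_{14} = 9; x_{15} = 12; x_{16} = 16; x_{17} = 15; x_{18} = 1; x_{19} = 14.
Since x_{19} = x_1 = 14, the sequence is periodic with period 18.
So x_{93} = x_{1 + ((93-1) mod 18)} = x_3 = 8.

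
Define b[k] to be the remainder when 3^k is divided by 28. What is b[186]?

1

We have b[0] = 1; b[1] = 3; b[2] = 9; b[3] = 27; b[4] = 25; b[5] = 19; b[6] = 1.
The sequence repeats with period 6.
(186 - 0) mod 6 = 0, so b[186] = b[0] = 1.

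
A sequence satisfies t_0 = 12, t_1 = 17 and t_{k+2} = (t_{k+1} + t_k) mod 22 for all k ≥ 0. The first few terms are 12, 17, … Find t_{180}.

We have t_0 = 12, t_1 = 17, t_2 = 7, t_3 = 2, t_4 = 9, t_5 = 11, t_6 = 20, t_7 = 9, t_8 = 7, t_9 = 16, t_{10} = 1, t_{11} = 17, t_{12} = 18, t_{13} = 13, t_{14} = 9, t_{15} = 0, t_{16} = 9, t_{17} = 9, t_{18} = 18, t_{19} = 5, t_{20} = 1, t_{21} = 6, t_{22} = 7, t_{23} = 13, t_{24} = 20, t_{25} = 11, t_{26} = 9, t_{27} = 20, t_{28} = 7, t_{29} = 5, t_{30} = 12, t_{31} = 17.
The sequence repeats with period 30.
So t_{180} = t_{0 + ((180-0) mod 30)} = t_0 = 12.

12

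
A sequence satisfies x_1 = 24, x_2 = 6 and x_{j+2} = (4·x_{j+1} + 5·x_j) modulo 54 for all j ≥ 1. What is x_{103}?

Listing terms: x_1 = 24,  x_2 = 6,  x_3 = 36,  x_4 = 12,  x_5 = 12,  x_6 = 0,  x_7 = 6,  x_8 = 24,  x_9 = 18,  x_{10} = 30,  x_{11} = 48,  x_{12} = 18,  x_{13} = 42,  x_{14} = 42,  x_{15} = 0,  x_{16} = 48,  x_{17} = 30,  x_{18} = 36,  x_{19} = 24,  x_{20} = 6.
Since (x_{19}, x_{20}) = (x_1, x_2) = (24, 6) (two consecutive terms determine the rest), the sequence is periodic with period 18.
(103 - 1) mod 18 = 12, so x_{103} = x_{13} = 42.

42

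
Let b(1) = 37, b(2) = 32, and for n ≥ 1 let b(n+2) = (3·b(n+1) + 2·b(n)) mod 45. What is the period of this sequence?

Computing terms: b(1) = 37; b(2) = 32; b(3) = 35; b(4) = 34; b(5) = 37; b(6) = 44; b(7) = 26; b(8) = 31; b(9) = 10; b(10) = 2; b(11) = 26; b(12) = 37; b(13) = 28; b(14) = 23; b(15) = 35; b(16) = 16; b(17) = 28; b(18) = 26; b(19) = 44; b(20) = 4; b(21) = 10; b(22) = 38; b(23) = 44; b(24) = 28; b(25) = 37; b(26) = 32.
Since (b(25), b(26)) = (b(1), b(2)) = (37, 32) (two consecutive terms determine the rest), the sequence is periodic with period 24.

24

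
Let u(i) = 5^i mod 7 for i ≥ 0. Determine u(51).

We have u(0) = 1, u(1) = 5, u(2) = 4, u(3) = 6, u(4) = 2, u(5) = 3, u(6) = 1.
Since u(6) = u(0) = 1, the sequence is periodic with period 6.
(51 - 0) mod 6 = 3, so u(51) = u(3) = 6.

6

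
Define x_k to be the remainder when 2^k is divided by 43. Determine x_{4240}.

x_1 = 2, x_2 = 4, x_3 = 8, x_4 = 16, x_5 = 32, x_6 = 21, x_7 = 42, x_8 = 41, x_9 = 39, x_{10} = 35, x_{11} = 27, x_{12} = 11, x_{13} = 22, x_{14} = 1, x_{15} = 2.
The sequence repeats with period 14.
So x_{4240} = x_{1 + ((4240-1) mod 14)} = x_{12} = 11.

11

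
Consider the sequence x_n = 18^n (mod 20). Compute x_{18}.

4

Listing terms: x_1 = 18; x_2 = 4; x_3 = 12; x_4 = 16; x_5 = 8; x_6 = 4.
Since x_6 = x_2 = 4, the sequence is eventually periodic: after a pre-period of length 1 it cycles with period 4.
For n ≥ 2, x_n depends only on (n - 2) mod 4. (18 - 2) mod 4 = 0, so x_{18} = x_2 = 4.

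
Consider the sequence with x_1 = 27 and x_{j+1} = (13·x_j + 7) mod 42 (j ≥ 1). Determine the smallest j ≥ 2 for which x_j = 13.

Listing terms: x_1 = 27; x_2 = 22; x_3 = 41; x_4 = 36; x_5 = 13; x_6 = 8; x_7 = 27.
Since x_7 = x_1 = 27, the sequence is periodic with period 6.
The value 13 first appears (with j ≥ 2) at x_5.

5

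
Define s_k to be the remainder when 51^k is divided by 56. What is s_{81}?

43

We have s_1 = 51, s_2 = 25, s_3 = 43, s_4 = 9, s_5 = 11, s_6 = 1, s_7 = 51.
The sequence repeats with period 6.
So s_{81} = s_{1 + ((81-1) mod 6)} = s_3 = 43.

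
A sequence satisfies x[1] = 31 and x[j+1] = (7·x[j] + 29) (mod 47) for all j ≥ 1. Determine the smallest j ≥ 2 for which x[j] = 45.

14

We have x[1] = 31, x[2] = 11, x[3] = 12, x[4] = 19, x[5] = 21, x[6] = 35, x[7] = 39, x[8] = 20, x[9] = 28, x[10] = 37, x[11] = 6, x[12] = 24, x[13] = 9, x[14] = 45, x[15] = 15, x[16] = 40, x[17] = 27, x[18] = 30, x[19] = 4, x[20] = 10, x[21] = 5, x[22] = 17, x[23] = 7, x[24] = 31.
The sequence repeats with period 23.
The value 45 first appears (with j ≥ 2) at x[14].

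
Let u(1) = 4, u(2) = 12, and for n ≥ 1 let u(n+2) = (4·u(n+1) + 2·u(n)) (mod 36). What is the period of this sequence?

6

We have u(1) = 4,  u(2) = 12,  u(3) = 20,  u(4) = 32,  u(5) = 24,  u(6) = 16,  u(7) = 4,  u(8) = 12.
The sequence repeats with period 6.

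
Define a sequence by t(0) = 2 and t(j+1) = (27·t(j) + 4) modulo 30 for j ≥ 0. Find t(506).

10

Computing terms: t(0) = 2,  t(1) = 28,  t(2) = 10,  t(3) = 4,  t(4) = 22,  t(5) = 28.
Since t(5) = t(1) = 28, the sequence is eventually periodic: after a pre-period of length 1 it cycles with period 4.
For j ≥ 1, t(j) depends only on (j - 1) mod 4. (506 - 1) mod 4 = 1, so t(506) = t(2) = 10.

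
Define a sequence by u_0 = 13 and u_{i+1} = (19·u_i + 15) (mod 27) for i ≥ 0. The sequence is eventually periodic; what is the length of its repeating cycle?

9

Computing terms: u_0 = 13; u_1 = 19; u_2 = 25; u_3 = 4; u_4 = 10; u_5 = 16; u_6 = 22; u_7 = 1; u_8 = 7; u_9 = 13.
The sequence repeats with period 9.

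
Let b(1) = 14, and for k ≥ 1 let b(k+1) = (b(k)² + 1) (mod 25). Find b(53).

2

Listing terms: b(1) = 14, b(2) = 22, b(3) = 10, b(4) = 1, b(5) = 2, b(6) = 5, b(7) = 1.
Since b(7) = b(4) = 1, the sequence is eventually periodic: after a pre-period of length 3 it cycles with period 3.
For k ≥ 4, b(k) depends only on (k - 4) mod 3. (53 - 4) mod 3 = 1, so b(53) = b(5) = 2.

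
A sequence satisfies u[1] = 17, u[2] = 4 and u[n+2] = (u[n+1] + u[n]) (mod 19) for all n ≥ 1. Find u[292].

Listing terms: u[1] = 17,  u[2] = 4,  u[3] = 2,  u[4] = 6,  u[5] = 8,  u[6] = 14,  u[7] = 3,  u[8] = 17,  u[9] = 1,  u[10] = 18,  u[11] = 0,  u[12] = 18,  u[13] = 18,  u[14] = 17,  u[15] = 16,  u[16] = 14,  u[17] = 11,  u[18] = 6,  u[19] = 17,  u[20] = 4.
The sequence repeats with period 18.
(292 - 1) mod 18 = 3, so u[292] = u[4] = 6.

6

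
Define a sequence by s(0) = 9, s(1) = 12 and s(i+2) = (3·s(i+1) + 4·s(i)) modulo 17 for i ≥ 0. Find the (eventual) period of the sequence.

Listing terms: s(0) = 9, s(1) = 12, s(2) = 4, s(3) = 9, s(4) = 9, s(5) = 12.
The sequence repeats with period 4.

4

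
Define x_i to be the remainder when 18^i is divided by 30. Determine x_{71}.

12

Computing terms: x_1 = 18; x_2 = 24; x_3 = 12; x_4 = 6; x_5 = 18.
The sequence repeats with period 4.
So x_{71} = x_{1 + ((71-1) mod 4)} = x_3 = 12.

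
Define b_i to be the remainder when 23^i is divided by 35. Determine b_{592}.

16

b_0 = 1, b_1 = 23, b_2 = 4, b_3 = 22, b_4 = 16, b_5 = 18, b_6 = 29, b_7 = 2, b_8 = 11, b_9 = 8, b_{10} = 9, b_{11} = 32, b_{12} = 1.
Since b_{12} = b_0 = 1, the sequence is periodic with period 12.
So b_{592} = b_{0 + ((592-0) mod 12)} = b_4 = 16.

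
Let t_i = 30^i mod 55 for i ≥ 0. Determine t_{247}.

35

We have t_0 = 1; t_1 = 30; t_2 = 20; t_3 = 50; t_4 = 15; t_5 = 10; t_6 = 25; t_7 = 35; t_8 = 5; t_9 = 40; t_{10} = 45; t_{11} = 30.
Since t_{11} = t_1 = 30, the sequence is eventually periodic: after a pre-period of length 1 it cycles with period 10.
For i ≥ 1, t_i depends only on (i - 1) mod 10. (247 - 1) mod 10 = 6, so t_{247} = t_7 = 35.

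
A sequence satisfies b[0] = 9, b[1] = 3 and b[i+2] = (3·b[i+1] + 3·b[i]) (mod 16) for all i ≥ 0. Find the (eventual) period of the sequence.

b[0] = 9, b[1] = 3, b[2] = 4, b[3] = 5, b[4] = 11, b[5] = 0, b[6] = 1, b[7] = 3, b[8] = 12, b[9] = 13, b[10] = 11, b[11] = 8, b[12] = 9, b[13] = 3.
The sequence repeats with period 12.

12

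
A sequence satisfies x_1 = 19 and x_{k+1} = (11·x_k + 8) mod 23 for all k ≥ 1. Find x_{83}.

6

Listing terms: x_1 = 19,  x_2 = 10,  x_3 = 3,  x_4 = 18,  x_5 = 22,  x_6 = 20,  x_7 = 21,  x_8 = 9,  x_9 = 15,  x_{10} = 12,  x_{11} = 2,  x_{12} = 7,  x_{13} = 16,  x_{14} = 0,  x_{15} = 8,  x_{16} = 4,  x_{17} = 6,  x_{18} = 5,  x_{19} = 17,  x_{20} = 11,  x_{21} = 14,  x_{22} = 1,  x_{23} = 19.
Since x_{23} = x_1 = 19, the sequence is periodic with period 22.
(83 - 1) mod 22 = 16, so x_{83} = x_{17} = 6.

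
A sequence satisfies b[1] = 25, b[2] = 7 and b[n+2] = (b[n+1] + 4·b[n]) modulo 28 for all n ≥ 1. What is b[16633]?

3

Listing terms: b[1] = 25, b[2] = 7, b[3] = 23, b[4] = 23, b[5] = 3, b[6] = 11, b[7] = 23, b[8] = 11, b[9] = 19, b[10] = 7, b[11] = 27, b[12] = 27, b[13] = 23, b[14] = 19, b[15] = 27, b[16] = 19, b[17] = 15, b[18] = 7, b[19] = 11, b[20] = 11, b[21] = 27, b[22] = 15, b[23] = 11, b[24] = 15, b[25] = 3, b[26] = 7, b[27] = 19, b[28] = 19, b[29] = 11, b[30] = 3, b[31] = 19, b[32] = 3, b[33] = 23, b[34] = 7, b[35] = 15, b[36] = 15, b[37] = 19, b[38] = 23, b[39] = 15, b[40] = 23, b[41] = 27, b[42] = 7, b[43] = 3, b[44] = 3, b[45] = 15, b[46] = 27, b[47] = 3, b[48] = 27, b[49] = 11, b[50] = 7, b[51] = 23.
Since (b[50], b[51]) = (b[2], b[3]) = (7, 23) (two consecutive terms determine the rest), the sequence is eventually periodic: after a pre-period of length 1 it cycles with period 48.
For n ≥ 2, b[n] depends only on (n - 2) mod 48. (16633 - 2) mod 48 = 23, so b[16633] = b[25] = 3.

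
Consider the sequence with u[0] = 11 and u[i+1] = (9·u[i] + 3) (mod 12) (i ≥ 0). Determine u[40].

3

We have u[0] = 11, u[1] = 6, u[2] = 9, u[3] = 0, u[4] = 3, u[5] = 6.
Since u[5] = u[1] = 6, the sequence is eventually periodic: after a pre-period of length 1 it cycles with period 4.
For i ≥ 1, u[i] depends only on (i - 1) mod 4. (40 - 1) mod 4 = 3, so u[40] = u[4] = 3.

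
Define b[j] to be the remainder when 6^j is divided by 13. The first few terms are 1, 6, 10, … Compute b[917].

Listing terms: b[0] = 1; b[1] = 6; b[2] = 10; b[3] = 8; b[4] = 9; b[5] = 2; b[6] = 12; b[7] = 7; b[8] = 3; b[9] = 5; b[10] = 4; b[11] = 11; b[12] = 1.
Since b[12] = b[0] = 1, the sequence is periodic with period 12.
(917 - 0) mod 12 = 5, so b[917] = b[5] = 2.

2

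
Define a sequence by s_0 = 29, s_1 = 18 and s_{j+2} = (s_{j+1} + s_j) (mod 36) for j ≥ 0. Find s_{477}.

Computing terms: s_0 = 29,  s_1 = 18,  s_2 = 11,  s_3 = 29,  s_4 = 4,  s_5 = 33,  s_6 = 1,  s_7 = 34,  s_8 = 35,  s_9 = 33,  s_{10} = 32,  s_{11} = 29,  s_{12} = 25,  s_{13} = 18,  s_{14} = 7,  s_{15} = 25,  s_{16} = 32,  s_{17} = 21,  s_{18} = 17,  s_{19} = 2,  s_{20} = 19,  s_{21} = 21,  s_{22} = 4,  s_{23} = 25,  s_{24} = 29,  s_{25} = 18.
The sequence repeats with period 24.
(477 - 0) mod 24 = 21, so s_{477} = s_{21} = 21.

21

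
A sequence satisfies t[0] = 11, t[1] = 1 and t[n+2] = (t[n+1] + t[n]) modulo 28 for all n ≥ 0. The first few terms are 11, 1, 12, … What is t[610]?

t[0] = 11,  t[1] = 1,  t[2] = 12,  t[3] = 13,  t[4] = 25,  t[5] = 10,  t[6] = 7,  t[7] = 17,  t[8] = 24,  t[9] = 13,  t[10] = 9,  t[11] = 22,  t[12] = 3,  t[13] = 25,  t[14] = 0,  t[15] = 25,  t[16] = 25,  t[17] = 22,  t[18] = 19,  t[19] = 13,  t[20] = 4,  t[21] = 17,  t[22] = 21,  t[23] = 10,  t[24] = 3,  t[25] = 13,  t[26] = 16,  t[27] = 1,  t[28] = 17,  t[29] = 18,  t[30] = 7,  t[31] = 25,  t[32] = 4,  t[33] = 1,  t[34] = 5,  t[35] = 6,  t[36] = 11,  t[37] = 17,  t[38] = 0,  t[39] = 17,  t[40] = 17,  t[41] = 6,  t[42] = 23,  t[43] = 1,  t[44] = 24,  t[45] = 25,  t[46] = 21,  t[47] = 18,  t[48] = 11,  t[49] = 1.
The sequence repeats with period 48.
(610 - 0) mod 48 = 34, so t[610] = t[34] = 5.

5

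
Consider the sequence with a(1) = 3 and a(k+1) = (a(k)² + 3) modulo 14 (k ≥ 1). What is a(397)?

a(1) = 3,  a(2) = 12,  a(3) = 7,  a(4) = 10,  a(5) = 5,  a(6) = 0,  a(7) = 3.
Since a(7) = a(1) = 3, the sequence is periodic with period 6.
So a(397) = a(1 + ((397-1) mod 6)) = a(1) = 3.

3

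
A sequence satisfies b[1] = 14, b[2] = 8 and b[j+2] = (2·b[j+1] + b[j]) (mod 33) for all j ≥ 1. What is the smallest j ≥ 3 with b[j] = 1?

b[1] = 14; b[2] = 8; b[3] = 30; b[4] = 2; b[5] = 1; b[6] = 4; b[7] = 9; b[8] = 22; b[9] = 20; b[10] = 29; b[11] = 12; b[12] = 20; b[13] = 19; b[14] = 25; b[15] = 3; b[16] = 31; b[17] = 32; b[18] = 29; b[19] = 24; b[20] = 11; b[21] = 13; b[22] = 4; b[23] = 21; b[24] = 13; b[25] = 14; b[26] = 8.
Since (b[25], b[26]) = (b[1], b[2]) = (14, 8) (two consecutive terms determine the rest), the sequence is periodic with period 24.
The value 1 first appears (with j ≥ 3) at b[5].

5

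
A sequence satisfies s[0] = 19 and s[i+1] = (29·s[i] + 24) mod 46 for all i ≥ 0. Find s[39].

We have s[0] = 19; s[1] = 23; s[2] = 1; s[3] = 7; s[4] = 43; s[5] = 29; s[6] = 37; s[7] = 39; s[8] = 5; s[9] = 31; s[10] = 3; s[11] = 19.
Since s[11] = s[0] = 19, the sequence is periodic with period 11.
(39 - 0) mod 11 = 6, so s[39] = s[6] = 37.

37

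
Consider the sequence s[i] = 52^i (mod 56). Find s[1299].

Computing terms: s[0] = 1,  s[1] = 52,  s[2] = 16,  s[3] = 48,  s[4] = 32,  s[5] = 40,  s[6] = 8,  s[7] = 24,  s[8] = 16.
Since s[8] = s[2] = 16, the sequence is eventually periodic: after a pre-period of length 2 it cycles with period 6.
For i ≥ 2, s[i] depends only on (i - 2) mod 6. (1299 - 2) mod 6 = 1, so s[1299] = s[3] = 48.

48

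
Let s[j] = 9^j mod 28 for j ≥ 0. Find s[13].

9

We have s[0] = 1; s[1] = 9; s[2] = 25; s[3] = 1.
Since s[3] = s[0] = 1, the sequence is periodic with period 3.
(13 - 0) mod 3 = 1, so s[13] = s[1] = 9.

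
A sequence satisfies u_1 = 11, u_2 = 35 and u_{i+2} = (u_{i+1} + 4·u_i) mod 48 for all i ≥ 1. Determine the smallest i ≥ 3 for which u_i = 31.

3

We have u_1 = 11, u_2 = 35, u_3 = 31, u_4 = 27, u_5 = 7, u_6 = 19, u_7 = 47, u_8 = 27, u_9 = 23, u_{10} = 35, u_{11} = 31.
Since (u_{10}, u_{11}) = (u_2, u_3) = (35, 31) (two consecutive terms determine the rest), the sequence is eventually periodic: after a pre-period of length 1 it cycles with period 8.
The value 31 first appears (with i ≥ 3) at u_3.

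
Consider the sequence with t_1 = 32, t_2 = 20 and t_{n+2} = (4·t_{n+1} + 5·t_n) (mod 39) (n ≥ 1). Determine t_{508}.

Listing terms: t_1 = 32, t_2 = 20, t_3 = 6, t_4 = 7, t_5 = 19, t_6 = 33, t_7 = 32, t_8 = 20.
The sequence repeats with period 6.
So t_{508} = t_{1 + ((508-1) mod 6)} = t_4 = 7.

7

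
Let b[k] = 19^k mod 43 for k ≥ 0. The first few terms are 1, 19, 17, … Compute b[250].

Listing terms: b[0] = 1; b[1] = 19; b[2] = 17; b[3] = 22; b[4] = 31; b[5] = 30; b[6] = 11; b[7] = 37; b[8] = 15; b[9] = 27; b[10] = 40; b[11] = 29; b[12] = 35; b[13] = 20; b[14] = 36; b[15] = 39; b[16] = 10; b[17] = 18; b[18] = 41; b[19] = 5; b[20] = 9; b[21] = 42; b[22] = 24; b[23] = 26; b[24] = 21; b[25] = 12; b[26] = 13; b[27] = 32; b[28] = 6; b[29] = 28; b[30] = 16; b[31] = 3; b[32] = 14; b[33] = 8; b[34] = 23; b[35] = 7; b[36] = 4; b[37] = 33; b[38] = 25; b[39] = 2; b[40] = 38; b[41] = 34; b[42] = 1.
The sequence repeats with period 42.
So b[250] = b[0 + ((250-0) mod 42)] = b[40] = 38.

38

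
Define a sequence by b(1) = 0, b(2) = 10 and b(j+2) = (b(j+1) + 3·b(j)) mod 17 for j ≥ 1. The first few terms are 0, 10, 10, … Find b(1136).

b(1) = 0,  b(2) = 10,  b(3) = 10,  b(4) = 6,  b(5) = 2,  b(6) = 3,  b(7) = 9,  b(8) = 1,  b(9) = 11,  b(10) = 14,  b(11) = 13,  b(12) = 4,  b(13) = 9,  b(14) = 4,  b(15) = 14,  b(16) = 9,  b(17) = 0,  b(18) = 10.
Since (b(17), b(18)) = (b(1), b(2)) = (0, 10) (two consecutive terms determine the rest), the sequence is periodic with period 16.
So b(1136) = b(1 + ((1136-1) mod 16)) = b(16) = 9.

9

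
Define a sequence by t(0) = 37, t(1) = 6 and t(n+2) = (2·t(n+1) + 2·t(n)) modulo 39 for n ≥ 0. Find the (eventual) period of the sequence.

6

Listing terms: t(0) = 37; t(1) = 6; t(2) = 8; t(3) = 28; t(4) = 33; t(5) = 5; t(6) = 37; t(7) = 6.
The sequence repeats with period 6.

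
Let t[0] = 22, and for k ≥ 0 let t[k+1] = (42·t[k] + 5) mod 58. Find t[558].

27

Computing terms: t[0] = 22,  t[1] = 1,  t[2] = 47,  t[3] = 7,  t[4] = 9,  t[5] = 35,  t[6] = 25,  t[7] = 11,  t[8] = 3,  t[9] = 15,  t[10] = 55,  t[11] = 53,  t[12] = 27,  t[13] = 37,  t[14] = 51,  t[15] = 1.
Since t[15] = t[1] = 1, the sequence is eventually periodic: after a pre-period of length 1 it cycles with period 14.
For k ≥ 1, t[k] depends only on (k - 1) mod 14. (558 - 1) mod 14 = 11, so t[558] = t[12] = 27.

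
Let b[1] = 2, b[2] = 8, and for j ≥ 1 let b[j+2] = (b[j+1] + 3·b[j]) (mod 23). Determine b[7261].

2

Listing terms: b[1] = 2; b[2] = 8; b[3] = 14; b[4] = 15; b[5] = 11; b[6] = 10; b[7] = 20; b[8] = 4; b[9] = 18; b[10] = 7; b[11] = 15; b[12] = 13; b[13] = 12; b[14] = 5; b[15] = 18; b[16] = 10; b[17] = 18; b[18] = 2; b[19] = 10; b[20] = 16; b[21] = 0; b[22] = 2; b[23] = 2; b[24] = 8.
The sequence repeats with period 22.
So b[7261] = b[1 + ((7261-1) mod 22)] = b[1] = 2.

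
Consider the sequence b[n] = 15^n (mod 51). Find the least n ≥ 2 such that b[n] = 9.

3

b[1] = 15, b[2] = 21, b[3] = 9, b[4] = 33, b[5] = 36, b[6] = 30, b[7] = 42, b[8] = 18, b[9] = 15.
Since b[9] = b[1] = 15, the sequence is periodic with period 8.
The value 9 first appears (with n ≥ 2) at b[3].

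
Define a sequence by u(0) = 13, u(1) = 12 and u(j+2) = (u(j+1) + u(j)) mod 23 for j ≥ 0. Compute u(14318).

u(0) = 13, u(1) = 12, u(2) = 2, u(3) = 14, u(4) = 16, u(5) = 7, u(6) = 0, u(7) = 7, u(8) = 7, u(9) = 14, u(10) = 21, u(11) = 12, u(12) = 10, u(13) = 22, u(14) = 9, u(15) = 8, u(16) = 17, u(17) = 2, u(18) = 19, u(19) = 21, u(20) = 17, u(21) = 15, u(22) = 9, u(23) = 1, u(24) = 10, u(25) = 11, u(26) = 21, u(27) = 9, u(28) = 7, u(29) = 16, u(30) = 0, u(31) = 16, u(32) = 16, u(33) = 9, u(34) = 2, u(35) = 11, u(36) = 13, u(37) = 1, u(38) = 14, u(39) = 15, u(40) = 6, u(41) = 21, u(42) = 4, u(43) = 2, u(44) = 6, u(45) = 8, u(46) = 14, u(47) = 22, u(48) = 13, u(49) = 12.
The sequence repeats with period 48.
So u(14318) = u(0 + ((14318-0) mod 48)) = u(14) = 9.

9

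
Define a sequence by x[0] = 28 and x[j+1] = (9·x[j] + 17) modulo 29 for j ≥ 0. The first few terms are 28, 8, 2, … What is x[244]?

Listing terms: x[0] = 28,  x[1] = 8,  x[2] = 2,  x[3] = 6,  x[4] = 13,  x[5] = 18,  x[6] = 5,  x[7] = 4,  x[8] = 24,  x[9] = 1,  x[10] = 26,  x[11] = 19,  x[12] = 14,  x[13] = 27,  x[14] = 28.
The sequence repeats with period 14.
(244 - 0) mod 14 = 6, so x[244] = x[6] = 5.

5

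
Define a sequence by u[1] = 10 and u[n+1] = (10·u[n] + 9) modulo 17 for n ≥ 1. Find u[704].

Computing terms: u[1] = 10, u[2] = 7, u[3] = 11, u[4] = 0, u[5] = 9, u[6] = 14, u[7] = 13, u[8] = 3, u[9] = 5, u[10] = 8, u[11] = 4, u[12] = 15, u[13] = 6, u[14] = 1, u[15] = 2, u[16] = 12, u[17] = 10.
Since u[17] = u[1] = 10, the sequence is periodic with period 16.
(704 - 1) mod 16 = 15, so u[704] = u[16] = 12.

12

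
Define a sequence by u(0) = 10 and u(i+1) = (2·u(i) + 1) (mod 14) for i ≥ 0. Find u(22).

7

Listing terms: u(0) = 10; u(1) = 7; u(2) = 1; u(3) = 3; u(4) = 7.
Since u(4) = u(1) = 7, the sequence is eventually periodic: after a pre-period of length 1 it cycles with period 3.
For i ≥ 1, u(i) depends only on (i - 1) mod 3. (22 - 1) mod 3 = 0, so u(22) = u(1) = 7.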